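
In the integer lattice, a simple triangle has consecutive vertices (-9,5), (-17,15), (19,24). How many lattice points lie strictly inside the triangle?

211

The shoelace formula gives twice the area as |[(-9)·15 − (-17)·5] + [(-17)·24 − 19·15] + [19·5 − (-9)·24]| = 432, so the area is 216.
Along each edge there are gcd(|Δx|,|Δy|)+1 lattice points, so counting each shared vertex once the boundary has gcd(8,10) + gcd(36,9) + gcd(28,19) = 2+9+1 = 12.
By Pick's theorem A = I + B/2 − 1, so I = 216 − 12/2 + 1 = 211.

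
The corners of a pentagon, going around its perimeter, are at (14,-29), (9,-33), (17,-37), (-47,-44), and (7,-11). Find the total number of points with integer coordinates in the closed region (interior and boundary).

848

The shoelace formula gives twice the area as |(14·(-33) − 9·(-29)) + (9·(-37) − 17·(-33)) + (17·(-44) − (-47)·(-37)) + ((-47)·(-11) − 7·(-44)) + (7·(-29) − 14·(-11))| = 1684, so the area is 842.
Summing gcd(|Δx|,|Δy|) over the edges gives the boundary count: gcd(5,4) + gcd(8,4) + gcd(64,7) + gcd(54,33) + gcd(7,18) = 1+4+1+3+1 = 10.
Pick's theorem gives I = A − B/2 + 1 = 842 − 10/2 + 1 = 838, so the closed region contains I + B = 838 + 10 = 848 lattice points.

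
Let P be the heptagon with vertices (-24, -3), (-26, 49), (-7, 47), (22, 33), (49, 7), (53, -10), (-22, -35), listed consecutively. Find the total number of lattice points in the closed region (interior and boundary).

The shoelace formula gives twice the area as |[(-24)·49 − (-26)·(-3)] + [(-26)·47 − (-7)·49] + [(-7)·33 − 22·47] + [22·7 − 49·33] + [49·(-10) − 53·7] + [53·(-35) − (-22)·(-10)] + [(-22)·(-3) − (-24)·(-35)]| = 8571, so the area is 8571/2.
Along each edge there are gcd(|Δx|,|Δy|)+1 lattice points, so counting each shared vertex once the boundary has gcd(2,52) + gcd(19,2) + gcd(29,14) + gcd(27,26) + gcd(4,17) + gcd(75,25) + gcd(2,32) = 2+1+1+1+1+25+2 = 33.
Pick's theorem gives I = A − B/2 + 1 = 8571/2 − 33/2 + 1 = 4270, so the closed region contains I + B = 4270 + 33 = 4303 lattice points.

4303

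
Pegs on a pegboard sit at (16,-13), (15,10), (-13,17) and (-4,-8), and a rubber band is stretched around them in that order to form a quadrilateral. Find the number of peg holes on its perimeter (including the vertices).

14

Summing gcd(|Δx|,|Δy|) over the edges gives the boundary count: gcd(1,23) + gcd(28,7) + gcd(9,25) + gcd(20,5) = 1+7+1+5 = 14.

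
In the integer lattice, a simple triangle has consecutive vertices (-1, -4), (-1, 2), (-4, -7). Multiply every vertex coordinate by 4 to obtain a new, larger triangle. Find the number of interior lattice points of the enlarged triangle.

121

By the shoelace formula, twice the signed area is |[(-1)·2 − (-1)·(-4)] + [(-1)·(-7) − (-4)·2] + [(-4)·(-4) − (-1)·(-7)]| = 18, so the area is 9.
The number of boundary lattice points is Σ gcd(|Δx|,|Δy|) = gcd(0,6) + gcd(3,9) + gcd(3,3) = 6+3+3 = 12.
Scaling by 4 multiplies the area by 4² = 16 (so the new area is 144) and multiplies the boundary lattice-point count by 4, giving 48.
By Pick's theorem, the interior count of the dilated polygon is 144 − 48/2 + 1 = 121.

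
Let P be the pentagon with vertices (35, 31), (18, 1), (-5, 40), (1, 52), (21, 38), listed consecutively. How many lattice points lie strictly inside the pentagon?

908

By the shoelace formula, twice the signed area is |[35·1 − 18·31] + [18·40 − (-5)·1] + [(-5)·52 − 1·40] + [1·38 − 21·52] + [21·31 − 35·38]| = 1831, so the area is 915.5.
Summing gcd(|Δx|,|Δy|) over the edges gives the boundary count: gcd(17,30) + gcd(23,39) + gcd(6,12) + gcd(20,14) + gcd(14,7) = 1+1+6+2+7 = 17.
By Pick's theorem A = I + B/2 − 1, so I = 915.5 − 17/2 + 1 = 908.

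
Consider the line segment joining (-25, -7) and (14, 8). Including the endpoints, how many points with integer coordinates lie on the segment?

The number of lattice points on a segment between lattice points is gcd(|Δx|,|Δy|) + 1 = gcd(39,15) + 1 = 3 + 1 = 4.

4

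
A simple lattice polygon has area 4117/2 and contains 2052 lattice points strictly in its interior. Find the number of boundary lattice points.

Pick's theorem gives A = I + B/2 − 1, so B = 2(A − I + 1) = 2(4117/2 − 2052 + 1) = 15.

15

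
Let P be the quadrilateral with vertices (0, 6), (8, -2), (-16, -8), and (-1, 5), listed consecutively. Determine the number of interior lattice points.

112

Using the shoelace formula, 2A = |[0·(-2) − 8·6] + [8·(-8) − (-16)·(-2)] + [(-16)·5 − (-1)·(-8)] + [(-1)·6 − 0·5]| = 238, so the area is 119.
Summing gcd(|Δx|,|Δy|) over the edges gives the boundary count: gcd(8,8) + gcd(24,6) + gcd(15,13) + gcd(1,1) = 8+6+1+1 = 16.
Pick's theorem gives I = A − B/2 + 1 = 119 − 16/2 + 1 = 112.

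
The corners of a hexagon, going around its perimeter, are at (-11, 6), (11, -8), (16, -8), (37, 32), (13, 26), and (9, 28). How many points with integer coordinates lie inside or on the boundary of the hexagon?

964

Using the shoelace formula, 2A = |[(-11)·(-8) − 11·6] + [11·(-8) − 16·(-8)] + [16·32 − 37·(-8)] + [37·26 − 13·32] + [13·28 − 9·26] + [9·6 − (-11)·28]| = 1908, so the area is 954.
Along each edge there are gcd(|Δx|,|Δy|)+1 lattice points, so counting each shared vertex once the boundary has gcd(22,14) + gcd(5,0) + gcd(21,40) + gcd(24,6) + gcd(4,2) + gcd(20,22) = 2+5+1+6+2+2 = 18.
Pick's theorem gives I = A − B/2 + 1 = 954 − 18/2 + 1 = 946, so the closed region contains I + B = 946 + 18 = 964 lattice points.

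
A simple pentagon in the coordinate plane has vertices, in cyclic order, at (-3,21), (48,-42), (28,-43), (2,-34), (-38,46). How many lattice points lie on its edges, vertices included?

50

Along each edge there are gcd(|Δx|,|Δy|)+1 lattice points, so counting each shared vertex once the boundary has gcd(51,63) + gcd(20,1) + gcd(26,9) + gcd(40,80) + gcd(35,25) = 3+1+1+40+5 = 50.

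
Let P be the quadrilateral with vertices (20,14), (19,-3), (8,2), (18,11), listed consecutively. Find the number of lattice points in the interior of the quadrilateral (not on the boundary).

By the shoelace formula, twice the signed area is |[20·(-3) − 19·14] + [19·2 − 8·(-3)] + [8·11 − 18·2] + [18·14 − 20·11]| = 180, so the area is 90.
The number of boundary lattice points is Σ gcd(|Δx|,|Δy|) = gcd(1,17) + gcd(11,5) + gcd(10,9) + gcd(2,3) = 1+1+1+1 = 4.
Pick's theorem gives I = A − B/2 + 1 = 90 − 4/2 + 1 = 89.

89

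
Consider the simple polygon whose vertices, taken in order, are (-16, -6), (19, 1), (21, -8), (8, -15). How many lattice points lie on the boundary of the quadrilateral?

Summing gcd(|Δx|,|Δy|) over the edges gives the boundary count: gcd(35,7) + gcd(2,9) + gcd(13,7) + gcd(24,9) = 7+1+1+3 = 12.

12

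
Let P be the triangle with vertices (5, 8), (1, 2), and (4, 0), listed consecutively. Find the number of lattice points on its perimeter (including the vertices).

4

The number of boundary lattice points is Σ gcd(|Δx|,|Δy|) = gcd(4,6) + gcd(3,2) + gcd(1,8) = 2+1+1 = 4.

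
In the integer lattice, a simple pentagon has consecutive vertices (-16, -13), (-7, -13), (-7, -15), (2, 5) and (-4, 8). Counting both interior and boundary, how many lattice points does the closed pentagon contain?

181

Using the shoelace formula, 2A = |[(-16)·(-13) − (-7)·(-13)] + [(-7)·(-15) − (-7)·(-13)] + [(-7)·5 − 2·(-15)] + [2·8 − (-4)·5] + [(-4)·(-13) − (-16)·8]| = 342, so the area is 171.
The number of boundary lattice points is Σ gcd(|Δx|,|Δy|) = gcd(9,0) + gcd(0,2) + gcd(9,20) + gcd(6,3) + gcd(12,21) = 9+2+1+3+3 = 18.
Pick's theorem gives I = A − B/2 + 1 = 171 − 18/2 + 1 = 163, so the closed region contains I + B = 163 + 18 = 181 lattice points.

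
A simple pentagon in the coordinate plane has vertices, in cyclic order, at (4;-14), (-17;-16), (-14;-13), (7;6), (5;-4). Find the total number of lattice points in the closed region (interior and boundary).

210

Using the shoelace formula, 2A = |[4·(-16) − (-17)·(-14)] + [(-17)·(-13) − (-14)·(-16)] + [(-14)·6 − 7·(-13)] + [7·(-4) − 5·6] + [5·(-14) − 4·(-4)]| = 410, so the area is 205.
The number of boundary lattice points is Σ gcd(|Δx|,|Δy|) = gcd(21,2) + gcd(3,3) + gcd(21,19) + gcd(2,10) + gcd(1,10) = 1+3+1+2+1 = 8.
Pick's theorem gives I = A − B/2 + 1 = 205 − 8/2 + 1 = 202, so the closed region contains I + B = 202 + 8 = 210 lattice points.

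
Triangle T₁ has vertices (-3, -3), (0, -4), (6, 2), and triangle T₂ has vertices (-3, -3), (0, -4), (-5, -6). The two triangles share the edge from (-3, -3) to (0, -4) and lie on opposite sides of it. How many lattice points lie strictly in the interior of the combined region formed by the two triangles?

14

The union is the simple quadrilateral with vertices (-3, -3), (6, 2), (0, -4), (-5, -6) in order.
By the shoelace formula, twice the signed area is |[(-3)·2 − 6·(-3)] + [6·(-4) − 0·2] + [0·(-6) − (-5)·(-4)] + [(-5)·(-3) − (-3)·(-6)]| = 35, so the area is 35/2.
Summing gcd(|Δx|,|Δy|) over the edges gives the boundary count: gcd(9,5) + gcd(6,6) + gcd(5,2) + gcd(2,3) = 1+6+1+1 = 9.
By Pick's theorem I = A − B/2 + 1 = 35/2 − 9/2 + 1 = 14.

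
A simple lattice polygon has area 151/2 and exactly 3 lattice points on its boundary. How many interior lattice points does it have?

75

From Pick's theorem, I = A − B/2 + 1 = 151/2 − 3/2 + 1 = 75.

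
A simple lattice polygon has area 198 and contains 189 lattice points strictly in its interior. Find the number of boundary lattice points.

Pick's theorem gives A = I + B/2 − 1, so B = 2(A − I + 1) = 2(198 − 189 + 1) = 20.

20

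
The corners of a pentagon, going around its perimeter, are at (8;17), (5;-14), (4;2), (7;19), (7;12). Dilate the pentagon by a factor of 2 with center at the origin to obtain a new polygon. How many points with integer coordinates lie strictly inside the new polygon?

180

By the shoelace formula, twice the signed area is |[8·(-14) − 5·17] + [5·2 − 4·(-14)] + [4·19 − 7·2] + [7·12 − 7·19] + [7·17 − 8·12]| = 95, so the area is 95/2.
Summing gcd(|Δx|,|Δy|) over the edges gives the boundary count: gcd(3,31) + gcd(1,16) + gcd(3,17) + gcd(0,7) + gcd(1,5) = 1+1+1+7+1 = 11.
Scaling by 2 multiplies the area by 2² = 4 (so the new area is 190) and multiplies the boundary lattice-point count by 2, giving 22.
By Pick's theorem, the interior count of the dilated polygon is 190 − 22/2 + 1 = 180.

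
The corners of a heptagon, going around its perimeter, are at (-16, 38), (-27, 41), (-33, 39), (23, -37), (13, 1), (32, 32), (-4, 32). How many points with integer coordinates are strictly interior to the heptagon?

The shoelace formula gives twice the area as |[(-16)·41 − (-27)·38] + [(-27)·39 − (-33)·41] + [(-33)·(-37) − 23·39] + [23·1 − 13·(-37)] + [13·32 − 32·1] + [32·32 − (-4)·32] + [(-4)·38 − (-16)·32]| = 3394, so the area is 1697.
The number of boundary lattice points is Σ gcd(|Δx|,|Δy|) = gcd(11,3) + gcd(6,2) + gcd(56,76) + gcd(10,38) + gcd(19,31) + gcd(36,0) + gcd(12,6) = 1+2+4+2+1+36+6 = 52.
By Pick's theorem A = I + B/2 − 1, so I = 1697 − 52/2 + 1 = 1672.

1672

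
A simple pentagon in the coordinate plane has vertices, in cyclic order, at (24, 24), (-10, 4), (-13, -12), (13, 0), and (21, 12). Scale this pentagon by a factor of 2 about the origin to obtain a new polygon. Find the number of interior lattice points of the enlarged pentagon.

The shoelace formula gives twice the area as |[24·4 − (-10)·24] + [(-10)·(-12) − (-13)·4] + [(-13)·0 − 13·(-12)] + [13·12 − 21·0] + [21·24 − 24·12]| = 1036, so the area is 518.
Summing gcd(|Δx|,|Δy|) over the edges gives the boundary count: gcd(34,20) + gcd(3,16) + gcd(26,12) + gcd(8,12) + gcd(3,12) = 2+1+2+4+3 = 12.
Scaling by 2 multiplies the area by 2² = 4 (so the new area is 2072) and multiplies the boundary lattice-point count by 2, giving 24.
By Pick's theorem, the interior count of the dilated polygon is 2072 − 24/2 + 1 = 2061.

2061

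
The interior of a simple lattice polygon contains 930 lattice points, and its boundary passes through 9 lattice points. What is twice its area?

Pick's theorem states A = I + B/2 − 1, so A = 930 + 9/2 − 1 = 1867/2.
Hence 2A = 1867.

1867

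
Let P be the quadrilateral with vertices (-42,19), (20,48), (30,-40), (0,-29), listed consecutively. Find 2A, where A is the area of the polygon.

By the shoelace formula, twice the signed area is |[(-42)·48 − 20·19] + [20·(-40) − 30·48] + [30·(-29) − 0·(-40)] + [0·19 − (-42)·(-29)]| = 6724, so the area is 3362.

6724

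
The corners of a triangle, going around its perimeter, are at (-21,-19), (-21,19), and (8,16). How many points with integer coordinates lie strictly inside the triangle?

The shoelace formula gives twice the area as |((-21)·19 − (-21)·(-19)) + ((-21)·16 − 8·19) + (8·(-19) − (-21)·16)| = 1102, so the area is 551.
Along each edge there are gcd(|Δx|,|Δy|)+1 lattice points, so counting each shared vertex once the boundary has gcd(0,38) + gcd(29,3) + gcd(29,35) = 38+1+1 = 40.
Pick's theorem gives I = A − B/2 + 1 = 551 − 40/2 + 1 = 532.

532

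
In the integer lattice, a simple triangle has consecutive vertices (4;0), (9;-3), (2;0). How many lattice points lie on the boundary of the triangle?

4

The number of boundary lattice points is Σ gcd(|Δx|,|Δy|) = gcd(5,3) + gcd(7,3) + gcd(2,0) = 1+1+2 = 4.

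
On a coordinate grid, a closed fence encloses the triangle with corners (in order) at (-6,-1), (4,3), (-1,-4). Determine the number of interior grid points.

The shoelace formula gives twice the area as |[(-6)·3 − 4·(-1)] + [4·(-4) − (-1)·3] + [(-1)·(-1) − (-6)·(-4)]| = 50, so the area is 25.
Along each edge there are gcd(|Δx|,|Δy|)+1 lattice points, so counting each shared vertex once the boundary has gcd(10,4) + gcd(5,7) + gcd(5,3) = 2+1+1 = 4.
Pick's theorem gives I = A − B/2 + 1 = 25 − 4/2 + 1 = 24.

24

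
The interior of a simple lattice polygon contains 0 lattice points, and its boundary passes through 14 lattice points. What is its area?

6

By Pick's theorem, A = I + B/2 − 1 = 0 + 14/2 − 1 = 6.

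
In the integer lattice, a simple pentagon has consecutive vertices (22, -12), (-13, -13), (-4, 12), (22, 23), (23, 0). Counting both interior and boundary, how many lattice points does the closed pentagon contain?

909

Using the shoelace formula, 2A = |(22·(-13) − (-13)·(-12)) + ((-13)·12 − (-4)·(-13)) + ((-4)·23 − 22·12) + (22·0 − 23·23) + (23·(-12) − 22·0)| = 1811, so the area is 1811/2.
Summing gcd(|Δx|,|Δy|) over the edges gives the boundary count: gcd(35,1) + gcd(9,25) + gcd(26,11) + gcd(1,23) + gcd(1,12) = 1+1+1+1+1 = 5.
Pick's theorem gives I = A − B/2 + 1 = 1811/2 − 5/2 + 1 = 904, so the closed region contains I + B = 904 + 5 = 909 lattice points.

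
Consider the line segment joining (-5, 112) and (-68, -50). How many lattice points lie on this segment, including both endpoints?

10

The number of lattice points on a segment between lattice points is gcd(|Δx|,|Δy|) + 1 = gcd(63,162) + 1 = 9 + 1 = 10.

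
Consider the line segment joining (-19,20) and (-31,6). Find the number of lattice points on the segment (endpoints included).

The number of lattice points on a segment between lattice points is gcd(|Δx|,|Δy|) + 1 = gcd(12,14) + 1 = 2 + 1 = 3.

3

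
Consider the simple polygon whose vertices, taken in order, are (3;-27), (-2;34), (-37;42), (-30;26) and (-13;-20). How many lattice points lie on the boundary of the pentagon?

5

Summing gcd(|Δx|,|Δy|) over the edges gives the boundary count: gcd(5,61) + gcd(35,8) + gcd(7,16) + gcd(17,46) + gcd(16,7) = 1+1+1+1+1 = 5.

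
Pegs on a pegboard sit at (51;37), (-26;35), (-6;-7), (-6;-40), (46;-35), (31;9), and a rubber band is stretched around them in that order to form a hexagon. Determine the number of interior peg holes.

3767

The shoelace formula gives twice the area as |(51·35 − (-26)·37) + ((-26)·(-7) − (-6)·35) + ((-6)·(-40) − (-6)·(-7)) + ((-6)·(-35) − 46·(-40)) + (46·9 − 31·(-35)) + (31·37 − 51·9)| = 7574, so the area is 3787.
Summing gcd(|Δx|,|Δy|) over the edges gives the boundary count: gcd(77,2) + gcd(20,42) + gcd(0,33) + gcd(52,5) + gcd(15,44) + gcd(20,28) = 1+2+33+1+1+4 = 42.
Pick's theorem gives I = A − B/2 + 1 = 3787 − 42/2 + 1 = 3767.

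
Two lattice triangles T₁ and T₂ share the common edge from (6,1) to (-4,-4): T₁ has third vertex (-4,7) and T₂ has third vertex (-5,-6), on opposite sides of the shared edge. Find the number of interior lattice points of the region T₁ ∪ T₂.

56

The union is the simple quadrilateral with vertices (6,1), (-4,7), (-4,-4), (-5,-6) in order.
Using the shoelace formula, 2A = |[6·7 − (-4)·1] + [(-4)·(-4) − (-4)·7] + [(-4)·(-6) − (-5)·(-4)] + [(-5)·1 − 6·(-6)]| = 125, so the area is 125/2.
Summing gcd(|Δx|,|Δy|) over the edges gives the boundary count: gcd(10,6) + gcd(0,11) + gcd(1,2) + gcd(11,7) = 2+11+1+1 = 15.
By Pick's theorem I = A − B/2 + 1 = 125/2 − 15/2 + 1 = 56.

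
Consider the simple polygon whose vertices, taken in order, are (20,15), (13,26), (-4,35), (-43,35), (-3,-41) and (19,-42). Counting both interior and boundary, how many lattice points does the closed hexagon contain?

3098

Using the shoelace formula, 2A = |[20·26 − 13·15] + [13·35 − (-4)·26] + [(-4)·35 − (-43)·35] + [(-43)·(-41) − (-3)·35] + [(-3)·(-42) − 19·(-41)] + [19·15 − 20·(-42)]| = 6147, so the area is 3073.5.
Summing gcd(|Δx|,|Δy|) over the edges gives the boundary count: gcd(7,11) + gcd(17,9) + gcd(39,0) + gcd(40,76) + gcd(22,1) + gcd(1,57) = 1+1+39+4+1+1 = 47.
Pick's theorem gives I = A − B/2 + 1 = 3073.5 − 47/2 + 1 = 3051, so the closed region contains I + B = 3051 + 47 = 3098 lattice points.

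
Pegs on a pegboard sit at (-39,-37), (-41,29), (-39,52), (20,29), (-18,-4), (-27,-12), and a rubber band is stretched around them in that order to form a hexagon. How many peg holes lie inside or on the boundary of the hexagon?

2374

The shoelace formula gives twice the area as |[(-39)·29 − (-41)·(-37)] + [(-41)·52 − (-39)·29] + [(-39)·29 − 20·52] + [20·(-4) − (-18)·29] + [(-18)·(-12) − (-27)·(-4)] + [(-27)·(-37) − (-39)·(-12)]| = 4739, so the area is 2369.5.
Along each edge there are gcd(|Δx|,|Δy|)+1 lattice points, so counting each shared vertex once the boundary has gcd(2,66) + gcd(2,23) + gcd(59,23) + gcd(38,33) + gcd(9,8) + gcd(12,25) = 2+1+1+1+1+1 = 7.
Pick's theorem gives I = A − B/2 + 1 = 2369.5 − 7/2 + 1 = 2367, so the closed region contains I + B = 2367 + 7 = 2374 lattice points.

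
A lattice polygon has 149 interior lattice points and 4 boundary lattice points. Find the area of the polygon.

150

By Pick's theorem, A = I + B/2 − 1 = 149 + 4/2 − 1 = 150.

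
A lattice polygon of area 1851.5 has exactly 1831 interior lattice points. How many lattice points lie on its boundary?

Pick's theorem gives A = I + B/2 − 1, so B = 2(A − I + 1) = 2(1851.5 − 1831 + 1) = 43.

43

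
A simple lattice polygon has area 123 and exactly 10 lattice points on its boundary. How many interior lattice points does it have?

From Pick's theorem, I = A − B/2 + 1 = 123 − 10/2 + 1 = 119.

119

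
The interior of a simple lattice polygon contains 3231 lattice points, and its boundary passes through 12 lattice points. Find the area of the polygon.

Pick's theorem states A = I + B/2 − 1, so A = 3231 + 12/2 − 1 = 3236.

3236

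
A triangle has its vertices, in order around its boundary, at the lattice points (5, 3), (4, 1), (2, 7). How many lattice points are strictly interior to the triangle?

Using the shoelace formula, 2A = |(5·1 − 4·3) + (4·7 − 2·1) + (2·3 − 5·7)| = 10, so the area is 5.
The number of boundary lattice points is Σ gcd(|Δx|,|Δy|) = gcd(1,2) + gcd(2,6) + gcd(3,4) = 1+2+1 = 4.
By Pick's theorem A = I + B/2 − 1, so I = 5 − 4/2 + 1 = 4.

4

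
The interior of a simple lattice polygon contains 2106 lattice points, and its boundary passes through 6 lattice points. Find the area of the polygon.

Pick's theorem states A = I + B/2 − 1, so A = 2106 + 6/2 − 1 = 2108.

2108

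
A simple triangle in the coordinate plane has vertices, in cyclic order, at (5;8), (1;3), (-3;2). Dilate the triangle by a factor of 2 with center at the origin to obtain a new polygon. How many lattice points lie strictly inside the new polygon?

29

By the shoelace formula, twice the signed area is |[5·3 − 1·8] + [1·2 − (-3)·3] + [(-3)·8 − 5·2]| = 16, so the area is 8.
Along each edge there are gcd(|Δx|,|Δy|)+1 lattice points, so counting each shared vertex once the boundary has gcd(4,5) + gcd(4,1) + gcd(8,6) = 1+1+2 = 4.
Scaling by 2 multiplies the area by 2² = 4 (so the new area is 32) and multiplies the boundary lattice-point count by 2, giving 8.
By Pick's theorem, the interior count of the dilated polygon is 32 − 8/2 + 1 = 29.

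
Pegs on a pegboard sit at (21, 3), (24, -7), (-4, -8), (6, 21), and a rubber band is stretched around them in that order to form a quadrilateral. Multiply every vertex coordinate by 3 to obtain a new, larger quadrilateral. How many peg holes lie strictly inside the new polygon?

Using the shoelace formula, 2A = |(21·(-7) − 24·3) + (24·(-8) − (-4)·(-7)) + ((-4)·21 − 6·(-8)) + (6·3 − 21·21)| = 898, so the area is 449.
Along each edge there are gcd(|Δx|,|Δy|)+1 lattice points, so counting each shared vertex once the boundary has gcd(3,10) + gcd(28,1) + gcd(10,29) + gcd(15,18) = 1+1+1+3 = 6.
Scaling by 3 multiplies the area by 3² = 9 (so the new area is 4041) and multiplies the boundary lattice-point count by 3, giving 18.
By Pick's theorem, the interior count of the dilated polygon is 4041 − 18/2 + 1 = 4033.

4033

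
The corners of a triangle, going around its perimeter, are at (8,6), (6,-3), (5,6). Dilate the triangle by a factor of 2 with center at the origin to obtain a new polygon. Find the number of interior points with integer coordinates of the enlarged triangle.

50

The shoelace formula gives twice the area as |[8·(-3) − 6·6] + [6·6 − 5·(-3)] + [5·6 − 8·6]| = 27, so the area is 27/2.
Summing gcd(|Δx|,|Δy|) over the edges gives the boundary count: gcd(2,9) + gcd(1,9) + gcd(3,0) = 1+1+3 = 5.
Scaling by 2 multiplies the area by 2² = 4 (so the new area is 54) and multiplies the boundary lattice-point count by 2, giving 10.
By Pick's theorem, the interior count of the dilated polygon is 54 − 10/2 + 1 = 50.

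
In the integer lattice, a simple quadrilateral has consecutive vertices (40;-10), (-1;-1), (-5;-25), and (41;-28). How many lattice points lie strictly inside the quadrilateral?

By the shoelace formula, twice the signed area is |(40·(-1) − (-1)·(-10)) + ((-1)·(-25) − (-5)·(-1)) + ((-5)·(-28) − 41·(-25)) + (41·(-10) − 40·(-28))| = 1845, so the area is 922.5.
Summing gcd(|Δx|,|Δy|) over the edges gives the boundary count: gcd(41,9) + gcd(4,24) + gcd(46,3) + gcd(1,18) = 1+4+1+1 = 7.
Pick's theorem gives I = A − B/2 + 1 = 922.5 − 7/2 + 1 = 920.

920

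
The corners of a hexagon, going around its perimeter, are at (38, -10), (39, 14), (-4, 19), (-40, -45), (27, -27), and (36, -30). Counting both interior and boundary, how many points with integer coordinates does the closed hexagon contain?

2955

Using the shoelace formula, 2A = |(38·14 − 39·(-10)) + (39·19 − (-4)·14) + ((-4)·(-45) − (-40)·19) + ((-40)·(-27) − 27·(-45)) + (27·(-30) − 36·(-27)) + (36·(-10) − 38·(-30))| = 5896, so the area is 2948.
The number of boundary lattice points is Σ gcd(|Δx|,|Δy|) = gcd(1,24) + gcd(43,5) + gcd(36,64) + gcd(67,18) + gcd(9,3) + gcd(2,20) = 1+1+4+1+3+2 = 12.
Pick's theorem gives I = A − B/2 + 1 = 2948 − 12/2 + 1 = 2943, so the closed region contains I + B = 2943 + 12 = 2955 lattice points.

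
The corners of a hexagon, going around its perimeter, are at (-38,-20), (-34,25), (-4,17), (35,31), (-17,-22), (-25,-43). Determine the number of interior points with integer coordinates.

2009

By the shoelace formula, twice the signed area is |((-38)·25 − (-34)·(-20)) + ((-34)·17 − (-4)·25) + ((-4)·31 − 35·17) + (35·(-22) − (-17)·31) + ((-17)·(-43) − (-25)·(-22)) + ((-25)·(-20) − (-38)·(-43))| = 4023, so the area is 2011.5.
Along each edge there are gcd(|Δx|,|Δy|)+1 lattice points, so counting each shared vertex once the boundary has gcd(4,45) + gcd(30,8) + gcd(39,14) + gcd(52,53) + gcd(8,21) + gcd(13,23) = 1+2+1+1+1+1 = 7.
By Pick's theorem A = I + B/2 − 1, so I = 2011.5 − 7/2 + 1 = 2009.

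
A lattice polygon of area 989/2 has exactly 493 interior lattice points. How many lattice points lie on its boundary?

Pick's theorem gives A = I + B/2 − 1, so B = 2(A − I + 1) = 2(989/2 − 493 + 1) = 5.

5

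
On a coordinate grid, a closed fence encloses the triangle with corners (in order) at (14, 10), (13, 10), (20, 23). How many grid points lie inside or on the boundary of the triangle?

9

By the shoelace formula, twice the signed area is |(14·10 − 13·10) + (13·23 − 20·10) + (20·10 − 14·23)| = 13, so the area is 6.5.
Along each edge there are gcd(|Δx|,|Δy|)+1 lattice points, so counting each shared vertex once the boundary has gcd(1,0) + gcd(7,13) + gcd(6,13) = 1+1+1 = 3.
Pick's theorem gives I = A − B/2 + 1 = 6.5 − 3/2 + 1 = 6, so the closed region contains I + B = 6 + 3 = 9 lattice points.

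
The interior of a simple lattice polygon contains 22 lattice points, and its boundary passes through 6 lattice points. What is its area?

24

By Pick's theorem, A = I + B/2 − 1 = 22 + 6/2 − 1 = 24.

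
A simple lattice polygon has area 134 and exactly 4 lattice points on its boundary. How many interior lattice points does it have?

Pick's theorem A = I + B/2 − 1 rearranges to I = A − B/2 + 1 = 134 − 4/2 + 1 = 133.

133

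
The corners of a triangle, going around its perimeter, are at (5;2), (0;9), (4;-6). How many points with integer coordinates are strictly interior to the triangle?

Using the shoelace formula, 2A = |(5·9 − 0·2) + (0·(-6) − 4·9) + (4·2 − 5·(-6))| = 47, so the area is 23.5.
Along each edge there are gcd(|Δx|,|Δy|)+1 lattice points, so counting each shared vertex once the boundary has gcd(5,7) + gcd(4,15) + gcd(1,8) = 1+1+1 = 3.
By Pick's theorem A = I + B/2 − 1, so I = 23.5 − 3/2 + 1 = 23.

23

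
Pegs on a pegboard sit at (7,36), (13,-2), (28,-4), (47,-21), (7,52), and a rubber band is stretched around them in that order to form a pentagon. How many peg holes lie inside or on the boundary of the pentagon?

By the shoelace formula, twice the signed area is |[7·(-2) − 13·36] + [13·(-4) − 28·(-2)] + [28·(-21) − 47·(-4)] + [47·52 − 7·(-21)] + [7·36 − 7·52]| = 1601, so the area is 1601/2.
Summing gcd(|Δx|,|Δy|) over the edges gives the boundary count: gcd(6,38) + gcd(15,2) + gcd(19,17) + gcd(40,73) + gcd(0,16) = 2+1+1+1+16 = 21.
Pick's theorem gives I = A − B/2 + 1 = 1601/2 − 21/2 + 1 = 791, so the closed region contains I + B = 791 + 21 = 812 lattice points.

812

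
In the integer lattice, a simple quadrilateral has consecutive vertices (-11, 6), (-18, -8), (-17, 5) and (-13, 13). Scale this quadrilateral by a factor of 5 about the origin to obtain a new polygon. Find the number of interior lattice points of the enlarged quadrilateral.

1481

Using the shoelace formula, 2A = |[(-11)·(-8) − (-18)·6] + [(-18)·5 − (-17)·(-8)] + [(-17)·13 − (-13)·5] + [(-13)·6 − (-11)·13]| = 121, so the area is 121/2.
The number of boundary lattice points is Σ gcd(|Δx|,|Δy|) = gcd(7,14) + gcd(1,13) + gcd(4,8) + gcd(2,7) = 7+1+4+1 = 13.
Scaling by 5 multiplies the area by 5² = 25 (so the new area is 1512.5) and multiplies the boundary lattice-point count by 5, giving 65.
By Pick's theorem, the interior count of the dilated polygon is 1512.5 − 65/2 + 1 = 1481.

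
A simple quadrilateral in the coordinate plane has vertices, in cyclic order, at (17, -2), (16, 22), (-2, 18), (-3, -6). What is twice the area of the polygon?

Using the shoelace formula, 2A = |(17·22 − 16·(-2)) + (16·18 − (-2)·22) + ((-2)·(-6) − (-3)·18) + ((-3)·(-2) − 17·(-6))| = 912, so the area is 456.

912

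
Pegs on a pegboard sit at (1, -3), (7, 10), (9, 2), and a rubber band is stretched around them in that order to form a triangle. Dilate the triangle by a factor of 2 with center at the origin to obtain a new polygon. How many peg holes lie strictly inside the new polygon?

The shoelace formula gives twice the area as |(1·10 − 7·(-3)) + (7·2 − 9·10) + (9·(-3) − 1·2)| = 74, so the area is 37.
Along each edge there are gcd(|Δx|,|Δy|)+1 lattice points, so counting each shared vertex once the boundary has gcd(6,13) + gcd(2,8) + gcd(8,5) = 1+2+1 = 4.
Scaling by 2 multiplies the area by 2² = 4 (so the new area is 148) and multiplies the boundary lattice-point count by 2, giving 8.
By Pick's theorem, the interior count of the dilated polygon is 148 − 8/2 + 1 = 145.

145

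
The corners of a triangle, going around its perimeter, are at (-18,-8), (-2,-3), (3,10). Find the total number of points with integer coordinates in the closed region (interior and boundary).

Using the shoelace formula, 2A = |[(-18)·(-3) − (-2)·(-8)] + [(-2)·10 − 3·(-3)] + [3·(-8) − (-18)·10]| = 183, so the area is 183/2.
Summing gcd(|Δx|,|Δy|) over the edges gives the boundary count: gcd(16,5) + gcd(5,13) + gcd(21,18) = 1+1+3 = 5.
Pick's theorem gives I = A − B/2 + 1 = 183/2 − 5/2 + 1 = 90, so the closed region contains I + B = 90 + 5 = 95 lattice points.

95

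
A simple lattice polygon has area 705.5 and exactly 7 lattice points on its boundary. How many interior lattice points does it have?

703

Pick's theorem A = I + B/2 − 1 rearranges to I = A − B/2 + 1 = 705.5 − 7/2 + 1 = 703.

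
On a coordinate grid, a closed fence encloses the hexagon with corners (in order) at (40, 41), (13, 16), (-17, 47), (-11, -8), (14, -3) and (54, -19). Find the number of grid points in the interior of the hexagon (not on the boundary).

Using the shoelace formula, 2A = |(40·16 − 13·41) + (13·47 − (-17)·16) + ((-17)·(-8) − (-11)·47) + ((-11)·(-3) − 14·(-8)) + (14·(-19) − 54·(-3)) + (54·41 − 40·(-19))| = 4658, so the area is 2329.
Along each edge there are gcd(|Δx|,|Δy|)+1 lattice points, so counting each shared vertex once the boundary has gcd(27,25) + gcd(30,31) + gcd(6,55) + gcd(25,5) + gcd(40,16) + gcd(14,60) = 1+1+1+5+8+2 = 18.
Pick's theorem gives I = A − B/2 + 1 = 2329 − 18/2 + 1 = 2321.

2321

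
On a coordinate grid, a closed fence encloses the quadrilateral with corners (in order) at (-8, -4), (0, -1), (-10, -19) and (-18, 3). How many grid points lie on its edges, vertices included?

The number of boundary lattice points is Σ gcd(|Δx|,|Δy|) = gcd(8,3) + gcd(10,18) + gcd(8,22) + gcd(10,7) = 1+2+2+1 = 6.

6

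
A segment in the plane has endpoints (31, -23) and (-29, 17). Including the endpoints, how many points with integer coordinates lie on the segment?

The number of lattice points on a segment between lattice points is gcd(|Δx|,|Δy|) + 1 = gcd(60,40) + 1 = 20 + 1 = 21.

21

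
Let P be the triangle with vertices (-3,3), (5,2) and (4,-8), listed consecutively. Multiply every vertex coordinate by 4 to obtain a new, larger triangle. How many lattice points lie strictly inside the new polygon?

The shoelace formula gives twice the area as |((-3)·2 − 5·3) + (5·(-8) − 4·2) + (4·3 − (-3)·(-8))| = 81, so the area is 81/2.
Summing gcd(|Δx|,|Δy|) over the edges gives the boundary count: gcd(8,1) + gcd(1,10) + gcd(7,11) = 1+1+1 = 3.
Scaling by 4 multiplies the area by 4² = 16 (so the new area is 648) and multiplies the boundary lattice-point count by 4, giving 12.
By Pick's theorem, the interior count of the dilated polygon is 648 − 12/2 + 1 = 643.

643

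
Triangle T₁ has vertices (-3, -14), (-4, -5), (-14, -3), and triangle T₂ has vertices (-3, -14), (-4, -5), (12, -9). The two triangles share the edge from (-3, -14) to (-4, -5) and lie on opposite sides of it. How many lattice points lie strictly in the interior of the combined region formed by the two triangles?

The union is the simple quadrilateral with vertices (-3, -14), (-14, -3), (-4, -5), (12, -9) in order.
By the shoelace formula, twice the signed area is |[(-3)·(-3) − (-14)·(-14)] + [(-14)·(-5) − (-4)·(-3)] + [(-4)·(-9) − 12·(-5)] + [12·(-14) − (-3)·(-9)]| = 228, so the area is 114.
Along each edge there are gcd(|Δx|,|Δy|)+1 lattice points, so counting each shared vertex once the boundary has gcd(11,11) + gcd(10,2) + gcd(16,4) + gcd(15,5) = 11+2+4+5 = 22.
By Pick's theorem I = A − B/2 + 1 = 114 − 22/2 + 1 = 104.

104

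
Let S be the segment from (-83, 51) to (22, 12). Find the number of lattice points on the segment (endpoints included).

4

The number of lattice points on a segment between lattice points is gcd(|Δx|,|Δy|) + 1 = gcd(105,39) + 1 = 3 + 1 = 4.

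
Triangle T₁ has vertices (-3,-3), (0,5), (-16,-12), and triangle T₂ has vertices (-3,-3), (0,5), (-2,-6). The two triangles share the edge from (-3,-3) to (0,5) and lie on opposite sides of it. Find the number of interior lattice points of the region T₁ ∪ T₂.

46

The union is the simple quadrilateral with vertices (-3,-3), (-16,-12), (0,5), (-2,-6) in order.
The shoelace formula gives twice the area as |((-3)·(-12) − (-16)·(-3)) + ((-16)·5 − 0·(-12)) + (0·(-6) − (-2)·5) + ((-2)·(-3) − (-3)·(-6))| = 94, so the area is 47.
Summing gcd(|Δx|,|Δy|) over the edges gives the boundary count: gcd(13,9) + gcd(16,17) + gcd(2,11) + gcd(1,3) = 1+1+1+1 = 4.
By Pick's theorem I = A − B/2 + 1 = 47 − 4/2 + 1 = 46.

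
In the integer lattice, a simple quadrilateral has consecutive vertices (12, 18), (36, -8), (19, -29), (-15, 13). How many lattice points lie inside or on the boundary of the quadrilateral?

By the shoelace formula, twice the signed area is |[12·(-8) − 36·18] + [36·(-29) − 19·(-8)] + [19·13 − (-15)·(-29)] + [(-15)·18 − 12·13]| = 2250, so the area is 1125.
The number of boundary lattice points is Σ gcd(|Δx|,|Δy|) = gcd(24,26) + gcd(17,21) + gcd(34,42) + gcd(27,5) = 2+1+2+1 = 6.
Pick's theorem gives I = A − B/2 + 1 = 1125 − 6/2 + 1 = 1123, so the closed region contains I + B = 1123 + 6 = 1129 lattice points.

1129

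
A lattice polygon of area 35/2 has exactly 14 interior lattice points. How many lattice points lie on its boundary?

9

Pick's theorem gives A = I + B/2 − 1, so B = 2(A − I + 1) = 2(35/2 − 14 + 1) = 9.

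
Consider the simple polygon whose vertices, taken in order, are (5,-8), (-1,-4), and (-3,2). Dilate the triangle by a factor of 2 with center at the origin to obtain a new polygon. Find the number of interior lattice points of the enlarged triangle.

The shoelace formula gives twice the area as |(5·(-4) − (-1)·(-8)) + ((-1)·2 − (-3)·(-4)) + ((-3)·(-8) − 5·2)| = 28, so the area is 14.
Summing gcd(|Δx|,|Δy|) over the edges gives the boundary count: gcd(6,4) + gcd(2,6) + gcd(8,10) = 2+2+2 = 6.
Scaling by 2 multiplies the area by 2² = 4 (so the new area is 56) and multiplies the boundary lattice-point count by 2, giving 12.
By Pick's theorem, the interior count of the dilated polygon is 56 − 12/2 + 1 = 51.

51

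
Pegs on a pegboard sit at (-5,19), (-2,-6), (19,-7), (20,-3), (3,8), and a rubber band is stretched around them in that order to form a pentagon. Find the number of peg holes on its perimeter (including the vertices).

5

Summing gcd(|Δx|,|Δy|) over the edges gives the boundary count: gcd(3,25) + gcd(21,1) + gcd(1,4) + gcd(17,11) + gcd(8,11) = 1+1+1+1+1 = 5.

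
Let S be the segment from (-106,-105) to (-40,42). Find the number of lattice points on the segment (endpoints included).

The number of lattice points on a segment between lattice points is gcd(|Δx|,|Δy|) + 1 = gcd(66,147) + 1 = 3 + 1 = 4.

4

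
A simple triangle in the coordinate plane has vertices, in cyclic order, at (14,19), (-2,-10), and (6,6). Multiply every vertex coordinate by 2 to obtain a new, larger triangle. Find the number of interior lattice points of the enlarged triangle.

39

The shoelace formula gives twice the area as |(14·(-10) − (-2)·19) + ((-2)·6 − 6·(-10)) + (6·19 − 14·6)| = 24, so the area is 12.
Along each edge there are gcd(|Δx|,|Δy|)+1 lattice points, so counting each shared vertex once the boundary has gcd(16,29) + gcd(8,16) + gcd(8,13) = 1+8+1 = 10.
Scaling by 2 multiplies the area by 2² = 4 (so the new area is 48) and multiplies the boundary lattice-point count by 2, giving 20.
By Pick's theorem, the interior count of the dilated polygon is 48 − 20/2 + 1 = 39.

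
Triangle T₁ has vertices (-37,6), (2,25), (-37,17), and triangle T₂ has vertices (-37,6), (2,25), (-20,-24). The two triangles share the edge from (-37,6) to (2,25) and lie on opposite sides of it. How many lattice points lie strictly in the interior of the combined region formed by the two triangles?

The union is the simple quadrilateral with vertices (-37,6), (-37,17), (2,25), (-20,-24) in order.
Using the shoelace formula, 2A = |((-37)·17 − (-37)·6) + ((-37)·25 − 2·17) + (2·(-24) − (-20)·25) + ((-20)·6 − (-37)·(-24))| = 1922, so the area is 961.
Summing gcd(|Δx|,|Δy|) over the edges gives the boundary count: gcd(0,11) + gcd(39,8) + gcd(22,49) + gcd(17,30) = 11+1+1+1 = 14.
By Pick's theorem I = A − B/2 + 1 = 961 − 14/2 + 1 = 955.

955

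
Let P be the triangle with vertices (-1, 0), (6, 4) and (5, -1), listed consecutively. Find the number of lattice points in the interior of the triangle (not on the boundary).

15

By the shoelace formula, twice the signed area is |[(-1)·4 − 6·0] + [6·(-1) − 5·4] + [5·0 − (-1)·(-1)]| = 31, so the area is 15.5.
The number of boundary lattice points is Σ gcd(|Δx|,|Δy|) = gcd(7,4) + gcd(1,5) + gcd(6,1) = 1+1+1 = 3.
Pick's theorem gives I = A − B/2 + 1 = 15.5 − 3/2 + 1 = 15.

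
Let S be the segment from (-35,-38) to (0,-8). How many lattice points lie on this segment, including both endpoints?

6

The number of lattice points on a segment between lattice points is gcd(|Δx|,|Δy|) + 1 = gcd(35,30) + 1 = 5 + 1 = 6.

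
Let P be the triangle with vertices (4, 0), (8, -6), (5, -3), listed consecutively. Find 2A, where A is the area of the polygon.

By the shoelace formula, twice the signed area is |(4·(-6) − 8·0) + (8·(-3) − 5·(-6)) + (5·0 − 4·(-3))| = 6, so the area is 3.

6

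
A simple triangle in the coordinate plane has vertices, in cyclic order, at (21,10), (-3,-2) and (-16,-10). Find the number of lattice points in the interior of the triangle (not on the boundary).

By the shoelace formula, twice the signed area is |(21·(-2) − (-3)·10) + ((-3)·(-10) − (-16)·(-2)) + ((-16)·10 − 21·(-10))| = 36, so the area is 18.
The number of boundary lattice points is Σ gcd(|Δx|,|Δy|) = gcd(24,12) + gcd(13,8) + gcd(37,20) = 12+1+1 = 14.
Pick's theorem gives I = A − B/2 + 1 = 18 − 14/2 + 1 = 12.

12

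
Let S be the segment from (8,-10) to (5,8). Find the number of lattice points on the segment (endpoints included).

4

The number of lattice points on a segment between lattice points is gcd(|Δx|,|Δy|) + 1 = gcd(3,18) + 1 = 3 + 1 = 4.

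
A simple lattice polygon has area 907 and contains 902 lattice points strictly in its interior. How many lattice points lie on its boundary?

12

Pick's theorem gives A = I + B/2 − 1, so B = 2(A − I + 1) = 2(907 − 902 + 1) = 12.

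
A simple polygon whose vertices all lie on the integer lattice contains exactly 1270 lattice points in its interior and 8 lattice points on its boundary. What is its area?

1273

Pick's theorem states A = I + B/2 − 1, so A = 1270 + 8/2 − 1 = 1273.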